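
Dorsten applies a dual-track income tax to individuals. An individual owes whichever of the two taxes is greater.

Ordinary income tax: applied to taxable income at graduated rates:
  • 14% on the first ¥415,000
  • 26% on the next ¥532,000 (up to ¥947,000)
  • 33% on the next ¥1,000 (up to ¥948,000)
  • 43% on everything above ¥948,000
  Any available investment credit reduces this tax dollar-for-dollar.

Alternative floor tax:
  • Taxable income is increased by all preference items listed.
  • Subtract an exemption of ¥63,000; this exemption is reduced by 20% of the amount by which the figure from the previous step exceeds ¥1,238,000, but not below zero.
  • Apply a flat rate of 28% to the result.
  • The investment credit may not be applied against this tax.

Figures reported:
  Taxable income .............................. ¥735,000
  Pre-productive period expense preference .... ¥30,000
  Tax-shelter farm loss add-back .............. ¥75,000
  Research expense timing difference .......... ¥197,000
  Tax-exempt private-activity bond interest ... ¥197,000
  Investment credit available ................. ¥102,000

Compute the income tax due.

¥327,880

Alternative floor tax:
  Adjusted income: ¥735,000 + ¥30,000 + ¥75,000 + ¥197,000 + ¥197,000 = ¥1,234,000
  Exemption: ¥1,234,000 ≤ ¥1,238,000, so full ¥63,000 applies
  Base: ¥1,234,000 − ¥63,000 = ¥1,171,000
  ¥1,171,000 × 28% = ¥327,880

Ordinary income tax:
  ¥415,000 × 14% = ¥58,100
  ¥320,000 × 26% = ¥83,200
  → ¥141,300
  Less investment credit ¥102,000 → ¥39,300

¥327,880 > ¥39,300, so the alternative floor tax is the binding amount.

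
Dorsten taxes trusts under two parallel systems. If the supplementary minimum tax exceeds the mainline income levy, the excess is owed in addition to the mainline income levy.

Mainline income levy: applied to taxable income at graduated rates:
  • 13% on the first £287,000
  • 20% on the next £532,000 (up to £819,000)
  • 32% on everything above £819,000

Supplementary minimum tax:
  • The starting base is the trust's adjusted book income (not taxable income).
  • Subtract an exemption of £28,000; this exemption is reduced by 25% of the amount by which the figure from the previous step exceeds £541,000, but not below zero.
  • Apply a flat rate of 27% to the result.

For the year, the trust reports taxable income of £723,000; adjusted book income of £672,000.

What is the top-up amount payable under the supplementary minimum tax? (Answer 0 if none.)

£56,930

Mainline income levy:
  £287,000 × 13% = £37,310
  £436,000 × 20% = £87,200
  → £124,510

Supplementary minimum tax:
  Base (adjusted book income): £672,000
  Exemption: 25% × (£672,000 − £541,000) = £32,750 ≥ £28,000, so the exemption is fully phased out
  Base: £672,000 − £0 = £672,000
  £672,000 × 27% = £181,440

Excess of supplementary minimum tax over mainline income levy: £181,440 − £124,510 = £56,930.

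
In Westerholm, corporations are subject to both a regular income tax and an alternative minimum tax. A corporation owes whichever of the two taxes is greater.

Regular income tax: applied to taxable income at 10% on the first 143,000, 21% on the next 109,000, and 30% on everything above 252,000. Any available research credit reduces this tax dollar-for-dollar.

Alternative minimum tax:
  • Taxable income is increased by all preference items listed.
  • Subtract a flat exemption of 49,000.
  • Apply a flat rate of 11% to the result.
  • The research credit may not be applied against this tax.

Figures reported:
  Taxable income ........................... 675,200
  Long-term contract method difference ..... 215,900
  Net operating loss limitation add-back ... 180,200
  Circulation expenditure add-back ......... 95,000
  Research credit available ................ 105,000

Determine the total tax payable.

122,903

Alternative minimum tax:
  Adjusted income: 675,200 + 215,900 + 180,200 + 95,000 = 1,166,300
  Less exemption 49,000 → base 1,117,300
  1,117,300 × 11% = 122,903

Regular income tax:
  143,000 × 10% = 14,300
  109,000 × 21% = 22,890
  423,200 × 30% = 126,960
  → 164,150
  Less research credit 105,000 → 59,150

122,903 > 59,150, so the alternative minimum tax is the binding amount.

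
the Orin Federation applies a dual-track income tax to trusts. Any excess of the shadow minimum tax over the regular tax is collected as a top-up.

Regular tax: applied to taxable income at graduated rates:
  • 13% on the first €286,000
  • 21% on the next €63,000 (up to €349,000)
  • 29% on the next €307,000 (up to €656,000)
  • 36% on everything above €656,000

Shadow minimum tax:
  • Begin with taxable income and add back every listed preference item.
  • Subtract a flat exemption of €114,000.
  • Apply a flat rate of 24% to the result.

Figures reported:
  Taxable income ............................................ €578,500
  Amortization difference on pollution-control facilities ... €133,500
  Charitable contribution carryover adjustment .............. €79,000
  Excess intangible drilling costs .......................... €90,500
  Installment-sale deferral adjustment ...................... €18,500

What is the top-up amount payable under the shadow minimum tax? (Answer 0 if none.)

€71,675

Regular tax:
  €286,000 × 13% = €37,180
  €63,000 × 21% = €13,230
  €229,500 × 29% = €66,555
  → €116,965

Shadow minimum tax:
  Adjusted income: €578,500 + €133,500 + €79,000 + €90,500 + €18,500 = €900,000
  Less exemption €114,000 → base €786,000
  €786,000 × 24% = €188,640

Excess of shadow minimum tax over regular tax: €188,640 − €116,965 = €71,675.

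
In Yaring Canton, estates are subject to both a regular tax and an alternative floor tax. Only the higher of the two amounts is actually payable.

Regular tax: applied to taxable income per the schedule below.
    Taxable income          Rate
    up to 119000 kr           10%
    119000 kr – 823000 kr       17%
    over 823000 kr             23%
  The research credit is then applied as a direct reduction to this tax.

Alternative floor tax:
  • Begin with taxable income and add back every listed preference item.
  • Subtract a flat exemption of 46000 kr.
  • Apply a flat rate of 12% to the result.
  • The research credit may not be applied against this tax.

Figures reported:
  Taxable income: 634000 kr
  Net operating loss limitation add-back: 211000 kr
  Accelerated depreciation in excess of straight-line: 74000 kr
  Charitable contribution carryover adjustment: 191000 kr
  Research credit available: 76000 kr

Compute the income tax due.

127680 kr

Regular tax:
  119000 kr × 10% = 11900 kr
  515000 kr × 17% = 87550 kr
  → 99450 kr
  Less research credit 76000 kr → 23450 kr

Alternative floor tax:
  Adjusted income: 634000 kr + 211000 kr + 74000 kr + 191000 kr = 1110000 kr
  Less exemption 46000 kr → base 1064000 kr
  1064000 kr × 12% = 127680 kr

127680 kr > 23450 kr, so the alternative floor tax is the binding amount.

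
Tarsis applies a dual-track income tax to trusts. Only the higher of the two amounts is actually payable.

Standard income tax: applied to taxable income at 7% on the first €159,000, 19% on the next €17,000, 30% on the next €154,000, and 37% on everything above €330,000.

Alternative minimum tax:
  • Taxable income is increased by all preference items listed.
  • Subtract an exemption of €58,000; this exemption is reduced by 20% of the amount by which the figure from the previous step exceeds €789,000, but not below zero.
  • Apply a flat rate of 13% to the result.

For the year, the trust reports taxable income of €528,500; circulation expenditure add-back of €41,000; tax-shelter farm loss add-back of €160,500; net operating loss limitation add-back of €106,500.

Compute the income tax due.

Alternative minimum tax:
  Adjusted income: €528,500 + €41,000 + €160,500 + €106,500 = €836,500
  Exemption: €58,000 − 20% × (€836,500 − €789,000) = €58,000 − €9,500 = €48,500
  Base: €836,500 − €48,500 = €788,000
  €788,000 × 13% = €102,440

Standard income tax:
  €159,000 × 7% = €11,130
  €17,000 × 19% = €3,230
  €154,000 × 30% = €46,200
  €198,500 × 37% = €73,445
  → €134,005

€134,005 > €102,440, so the standard income tax governs.

€134,005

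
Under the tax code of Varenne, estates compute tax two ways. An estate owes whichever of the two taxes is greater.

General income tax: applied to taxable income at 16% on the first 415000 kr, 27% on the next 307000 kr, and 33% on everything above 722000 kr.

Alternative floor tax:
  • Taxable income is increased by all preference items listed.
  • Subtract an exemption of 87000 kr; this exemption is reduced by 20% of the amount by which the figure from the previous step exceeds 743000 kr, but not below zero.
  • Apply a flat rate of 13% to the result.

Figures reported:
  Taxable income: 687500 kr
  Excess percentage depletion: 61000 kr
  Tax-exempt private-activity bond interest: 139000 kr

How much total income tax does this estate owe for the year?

General income tax:
  415000 kr × 16% = 66400 kr
  272500 kr × 27% = 73575 kr
  → 139975 kr

Alternative floor tax:
  Adjusted income: 687500 kr + 61000 kr + 139000 kr = 887500 kr
  Exemption: 87000 kr − 20% × (887500 kr − 743000 kr) = 87000 kr − 28900 kr = 58100 kr
  Base: 887500 kr − 58100 kr = 829400 kr
  829400 kr × 13% = 107822 kr

139975 kr > 107822 kr, so the general income tax governs.

139975 kr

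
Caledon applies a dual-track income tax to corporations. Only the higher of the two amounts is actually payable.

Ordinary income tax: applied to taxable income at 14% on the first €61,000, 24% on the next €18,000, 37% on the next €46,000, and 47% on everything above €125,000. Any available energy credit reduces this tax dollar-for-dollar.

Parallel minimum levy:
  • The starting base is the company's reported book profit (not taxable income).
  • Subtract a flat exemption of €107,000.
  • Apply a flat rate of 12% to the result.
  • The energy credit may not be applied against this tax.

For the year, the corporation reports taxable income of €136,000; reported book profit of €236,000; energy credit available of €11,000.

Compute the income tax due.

€24,050

Ordinary income tax:
  €61,000 × 14% = €8,540
  €18,000 × 24% = €4,320
  €46,000 × 37% = €17,020
  €11,000 × 47% = €5,170
  → €35,050
  Less energy credit €11,000 → €24,050

Parallel minimum levy:
  Base (reported book profit): €236,000
  Less exemption €107,000 → base €129,000
  €129,000 × 12% = €15,480

€24,050 > €15,480, so the ordinary income tax governs.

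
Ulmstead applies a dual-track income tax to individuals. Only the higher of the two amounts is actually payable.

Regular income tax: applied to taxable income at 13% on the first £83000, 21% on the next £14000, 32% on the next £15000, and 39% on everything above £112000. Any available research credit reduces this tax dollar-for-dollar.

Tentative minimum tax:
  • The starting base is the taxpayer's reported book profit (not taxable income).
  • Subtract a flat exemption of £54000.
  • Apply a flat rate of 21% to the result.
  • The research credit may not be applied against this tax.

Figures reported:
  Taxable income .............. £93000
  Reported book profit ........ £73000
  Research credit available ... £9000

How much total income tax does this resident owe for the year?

£3990

Regular income tax:
  £83000 × 13% = £10790
  £10000 × 21% = £2100
  → £12890
  Less research credit £9000 → £3890

Tentative minimum tax:
  Base (reported book profit): £73000
  Less exemption £54000 → base £19000
  £19000 × 21% = £3990

£3990 > £3890, so the tentative minimum tax is the binding amount.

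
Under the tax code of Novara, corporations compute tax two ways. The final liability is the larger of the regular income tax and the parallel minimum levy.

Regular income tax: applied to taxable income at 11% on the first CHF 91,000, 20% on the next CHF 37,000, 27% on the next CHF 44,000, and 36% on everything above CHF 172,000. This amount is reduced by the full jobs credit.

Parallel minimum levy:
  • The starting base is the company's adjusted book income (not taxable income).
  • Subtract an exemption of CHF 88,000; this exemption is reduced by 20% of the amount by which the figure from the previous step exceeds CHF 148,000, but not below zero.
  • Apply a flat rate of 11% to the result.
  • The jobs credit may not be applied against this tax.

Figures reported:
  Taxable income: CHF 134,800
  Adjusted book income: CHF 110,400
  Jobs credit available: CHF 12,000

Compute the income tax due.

Parallel minimum levy:
  Base (adjusted book income): CHF 110,400
  Exemption: CHF 110,400 ≤ CHF 148,000, so full CHF 88,000 applies
  Base: CHF 110,400 − CHF 88,000 = CHF 22,400
  CHF 22,400 × 11% = CHF 2,464

Regular income tax:
  CHF 91,000 × 11% = CHF 10,010
  CHF 37,000 × 20% = CHF 7,400
  CHF 6,800 × 27% = CHF 1,836
  → CHF 19,246
  Less jobs credit CHF 12,000 → CHF 7,246

CHF 7,246 > CHF 2,464, so the regular income tax governs.

CHF 7,246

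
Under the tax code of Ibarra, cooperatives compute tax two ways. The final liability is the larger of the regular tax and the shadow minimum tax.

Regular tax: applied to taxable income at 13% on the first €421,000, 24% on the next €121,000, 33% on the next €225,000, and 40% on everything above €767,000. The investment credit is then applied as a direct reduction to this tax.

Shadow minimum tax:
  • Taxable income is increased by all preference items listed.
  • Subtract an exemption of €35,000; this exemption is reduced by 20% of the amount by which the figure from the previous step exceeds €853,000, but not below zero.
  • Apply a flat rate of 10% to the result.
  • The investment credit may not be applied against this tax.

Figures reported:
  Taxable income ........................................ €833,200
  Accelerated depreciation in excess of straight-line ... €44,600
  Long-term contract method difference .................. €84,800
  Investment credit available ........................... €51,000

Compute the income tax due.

€133,500

Shadow minimum tax:
  Adjusted income: €833,200 + €44,600 + €84,800 = €962,600
  Exemption: €35,000 − 20% × (€962,600 − €853,000) = €35,000 − €21,920 = €13,080
  Base: €962,600 − €13,080 = €949,520
  €949,520 × 10% = €94,952

Regular tax:
  €421,000 × 13% = €54,730
  €121,000 × 24% = €29,040
  €225,000 × 33% = €74,250
  €66,200 × 40% = €26,480
  → €184,500
  Less investment credit €51,000 → €133,500

€133,500 > €94,952, so the regular tax governs.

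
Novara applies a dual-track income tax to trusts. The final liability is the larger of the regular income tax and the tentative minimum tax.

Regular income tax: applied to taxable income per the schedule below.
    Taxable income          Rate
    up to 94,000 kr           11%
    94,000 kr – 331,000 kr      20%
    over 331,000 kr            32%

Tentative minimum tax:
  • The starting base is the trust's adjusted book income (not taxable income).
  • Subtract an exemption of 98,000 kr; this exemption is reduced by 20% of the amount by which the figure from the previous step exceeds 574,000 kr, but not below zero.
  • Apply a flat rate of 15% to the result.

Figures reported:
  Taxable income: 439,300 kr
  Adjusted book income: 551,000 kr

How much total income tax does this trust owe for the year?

92,396 kr

Regular income tax:
  94,000 kr × 11% = 10,340 kr
  237,000 kr × 20% = 47,400 kr
  108,300 kr × 32% = 34,656 kr
  → 92,396 kr

Tentative minimum tax:
  Base (adjusted book income): 551,000 kr
  Exemption: 551,000 kr ≤ 574,000 kr, so full 98,000 kr applies
  Base: 551,000 kr − 98,000 kr = 453,000 kr
  453,000 kr × 15% = 67,950 kr

92,396 kr > 67,950 kr, so the regular income tax governs.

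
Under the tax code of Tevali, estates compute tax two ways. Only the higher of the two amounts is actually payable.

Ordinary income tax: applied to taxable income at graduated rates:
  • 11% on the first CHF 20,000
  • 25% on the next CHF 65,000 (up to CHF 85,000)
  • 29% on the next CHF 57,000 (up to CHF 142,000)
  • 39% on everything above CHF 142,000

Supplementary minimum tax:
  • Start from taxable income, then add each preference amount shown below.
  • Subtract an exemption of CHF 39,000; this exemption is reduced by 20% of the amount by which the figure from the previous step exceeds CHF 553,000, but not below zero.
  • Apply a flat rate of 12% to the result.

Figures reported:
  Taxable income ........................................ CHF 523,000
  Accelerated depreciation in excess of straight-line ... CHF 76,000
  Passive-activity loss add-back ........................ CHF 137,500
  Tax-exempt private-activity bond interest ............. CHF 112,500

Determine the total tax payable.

Ordinary income tax:
  CHF 20,000 × 11% = CHF 2,200
  CHF 65,000 × 25% = CHF 16,250
  CHF 57,000 × 29% = CHF 16,530
  CHF 381,000 × 39% = CHF 148,590
  → CHF 183,570

Supplementary minimum tax:
  Adjusted income: CHF 523,000 + CHF 76,000 + CHF 137,500 + CHF 112,500 = CHF 849,000
  Exemption: 20% × (CHF 849,000 − CHF 553,000) = CHF 59,200 ≥ CHF 39,000, so the exemption is fully phased out
  Base: CHF 849,000 − CHF 0 = CHF 849,000
  CHF 849,000 × 12% = CHF 101,880

CHF 183,570 > CHF 101,880, so the ordinary income tax governs.

CHF 183,570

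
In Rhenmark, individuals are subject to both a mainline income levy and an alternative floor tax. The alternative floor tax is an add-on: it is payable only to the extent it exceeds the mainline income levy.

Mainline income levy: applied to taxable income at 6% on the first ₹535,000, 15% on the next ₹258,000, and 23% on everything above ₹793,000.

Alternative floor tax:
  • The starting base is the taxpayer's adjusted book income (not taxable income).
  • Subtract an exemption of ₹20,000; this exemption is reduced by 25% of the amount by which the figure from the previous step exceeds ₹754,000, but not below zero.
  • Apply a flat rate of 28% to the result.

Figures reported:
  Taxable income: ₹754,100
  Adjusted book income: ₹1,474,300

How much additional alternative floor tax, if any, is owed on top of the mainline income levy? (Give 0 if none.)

₹347,839

Mainline income levy:
  ₹535,000 × 6% = ₹32,100
  ₹219,100 × 15% = ₹32,865
  → ₹64,965

Alternative floor tax:
  Base (adjusted book income): ₹1,474,300
  Exemption: 25% × (₹1,474,300 − ₹754,000) = ₹180,075 ≥ ₹20,000, so the exemption is fully phased out
  Base: ₹1,474,300 − ₹0 = ₹1,474,300
  ₹1,474,300 × 28% = ₹412,804

Excess of alternative floor tax over mainline income levy: ₹412,804 − ₹64,965 = ₹347,839.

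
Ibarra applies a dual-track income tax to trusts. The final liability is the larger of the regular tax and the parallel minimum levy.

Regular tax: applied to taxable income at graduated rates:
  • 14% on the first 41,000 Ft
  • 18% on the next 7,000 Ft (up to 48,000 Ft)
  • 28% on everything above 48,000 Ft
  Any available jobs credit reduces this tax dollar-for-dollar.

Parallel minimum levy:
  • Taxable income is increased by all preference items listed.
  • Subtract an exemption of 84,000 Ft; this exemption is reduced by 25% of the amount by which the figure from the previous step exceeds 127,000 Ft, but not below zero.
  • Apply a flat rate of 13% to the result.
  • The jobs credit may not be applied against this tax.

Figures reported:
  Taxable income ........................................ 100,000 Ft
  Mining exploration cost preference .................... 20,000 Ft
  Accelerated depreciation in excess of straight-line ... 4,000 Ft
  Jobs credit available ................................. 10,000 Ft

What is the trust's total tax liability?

11,560 Ft

Parallel minimum levy:
  Adjusted income: 100,000 Ft + 20,000 Ft + 4,000 Ft = 124,000 Ft
  Exemption: 124,000 Ft ≤ 127,000 Ft, so full 84,000 Ft applies
  Base: 124,000 Ft − 84,000 Ft = 40,000 Ft
  40,000 Ft × 13% = 5,200 Ft

Regular tax:
  41,000 Ft × 14% = 5,740 Ft
  7,000 Ft × 18% = 1,260 Ft
  52,000 Ft × 28% = 14,560 Ft
  → 21,560 Ft
  Less jobs credit 10,000 Ft → 11,560 Ft

11,560 Ft > 5,200 Ft, so the regular tax governs.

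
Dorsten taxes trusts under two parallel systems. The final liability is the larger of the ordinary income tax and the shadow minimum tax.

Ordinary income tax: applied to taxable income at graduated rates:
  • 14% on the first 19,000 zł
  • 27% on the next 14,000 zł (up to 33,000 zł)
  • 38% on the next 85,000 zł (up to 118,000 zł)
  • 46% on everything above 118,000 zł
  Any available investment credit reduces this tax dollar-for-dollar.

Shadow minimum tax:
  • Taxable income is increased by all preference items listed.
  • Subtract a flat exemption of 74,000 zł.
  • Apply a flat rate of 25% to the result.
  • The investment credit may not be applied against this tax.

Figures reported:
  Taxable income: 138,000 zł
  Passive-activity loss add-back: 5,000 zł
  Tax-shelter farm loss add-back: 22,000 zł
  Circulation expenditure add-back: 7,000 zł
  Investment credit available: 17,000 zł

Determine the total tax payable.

30,940 zł

Ordinary income tax:
  19,000 zł × 14% = 2,660 zł
  14,000 zł × 27% = 3,780 zł
  85,000 zł × 38% = 32,300 zł
  20,000 zł × 46% = 9,200 zł
  → 47,940 zł
  Less investment credit 17,000 zł → 30,940 zł

Shadow minimum tax:
  Adjusted income: 138,000 zł + 5,000 zł + 22,000 zł + 7,000 zł = 172,000 zł
  Less exemption 74,000 zł → base 98,000 zł
  98,000 zł × 25% = 24,500 zł

30,940 zł > 24,500 zł, so the ordinary income tax governs.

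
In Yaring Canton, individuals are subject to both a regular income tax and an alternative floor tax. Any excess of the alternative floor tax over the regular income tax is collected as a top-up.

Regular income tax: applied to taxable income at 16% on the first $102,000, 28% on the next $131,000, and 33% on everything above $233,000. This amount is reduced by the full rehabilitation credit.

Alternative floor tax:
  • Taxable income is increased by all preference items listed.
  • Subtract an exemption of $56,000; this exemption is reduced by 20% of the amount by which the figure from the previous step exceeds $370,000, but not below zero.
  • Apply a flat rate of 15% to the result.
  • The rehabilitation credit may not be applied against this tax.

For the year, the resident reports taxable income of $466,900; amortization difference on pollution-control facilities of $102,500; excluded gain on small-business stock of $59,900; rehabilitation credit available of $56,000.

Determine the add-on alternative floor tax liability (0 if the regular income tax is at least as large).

$19,587

Regular income tax:
  $102,000 × 16% = $16,320
  $131,000 × 28% = $36,680
  $233,900 × 33% = $77,187
  → $130,187
  Less rehabilitation credit $56,000 → $74,187

Alternative floor tax:
  Adjusted income: $466,900 + $102,500 + $59,900 = $629,300
  Exemption: $56,000 − 20% × ($629,300 − $370,000) = $56,000 − $51,860 = $4,140
  Base: $629,300 − $4,140 = $625,160
  $625,160 × 15% = $93,774

Excess of alternative floor tax over regular income tax: $93,774 − $74,187 = $19,587.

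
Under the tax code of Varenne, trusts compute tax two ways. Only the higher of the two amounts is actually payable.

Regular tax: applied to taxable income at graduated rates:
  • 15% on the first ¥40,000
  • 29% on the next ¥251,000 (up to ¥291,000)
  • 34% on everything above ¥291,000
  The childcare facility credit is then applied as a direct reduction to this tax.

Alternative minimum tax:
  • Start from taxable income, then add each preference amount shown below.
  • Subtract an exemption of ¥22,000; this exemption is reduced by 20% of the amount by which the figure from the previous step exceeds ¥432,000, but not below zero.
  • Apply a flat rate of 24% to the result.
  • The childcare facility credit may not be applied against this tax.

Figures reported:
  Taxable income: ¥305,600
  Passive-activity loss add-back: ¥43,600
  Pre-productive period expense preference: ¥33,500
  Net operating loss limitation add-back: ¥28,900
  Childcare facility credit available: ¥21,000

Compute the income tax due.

¥93,504

Alternative minimum tax:
  Adjusted income: ¥305,600 + ¥43,600 + ¥33,500 + ¥28,900 = ¥411,600
  Exemption: ¥411,600 ≤ ¥432,000, so full ¥22,000 applies
  Base: ¥411,600 − ¥22,000 = ¥389,600
  ¥389,600 × 24% = ¥93,504

Regular tax:
  ¥40,000 × 15% = ¥6,000
  ¥251,000 × 29% = ¥72,790
  ¥14,600 × 34% = ¥4,964
  → ¥83,754
  Less childcare facility credit ¥21,000 → ¥62,754

¥93,504 > ¥62,754, so the alternative minimum tax is the binding amount.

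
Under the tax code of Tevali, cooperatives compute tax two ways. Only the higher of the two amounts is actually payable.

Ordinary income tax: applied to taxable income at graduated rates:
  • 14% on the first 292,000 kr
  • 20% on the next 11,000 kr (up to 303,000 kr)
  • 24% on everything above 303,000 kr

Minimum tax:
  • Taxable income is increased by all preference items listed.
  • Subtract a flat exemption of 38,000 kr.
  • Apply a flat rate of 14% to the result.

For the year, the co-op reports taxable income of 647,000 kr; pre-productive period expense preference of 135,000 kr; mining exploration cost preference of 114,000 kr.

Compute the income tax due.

Ordinary income tax:
  292,000 kr × 14% = 40,880 kr
  11,000 kr × 20% = 2,200 kr
  344,000 kr × 24% = 82,560 kr
  → 125,640 kr

Minimum tax:
  Adjusted income: 647,000 kr + 135,000 kr + 114,000 kr = 896,000 kr
  Less exemption 38,000 kr → base 858,000 kr
  858,000 kr × 14% = 120,120 kr

125,640 kr > 120,120 kr, so the ordinary income tax governs.

125,640 kr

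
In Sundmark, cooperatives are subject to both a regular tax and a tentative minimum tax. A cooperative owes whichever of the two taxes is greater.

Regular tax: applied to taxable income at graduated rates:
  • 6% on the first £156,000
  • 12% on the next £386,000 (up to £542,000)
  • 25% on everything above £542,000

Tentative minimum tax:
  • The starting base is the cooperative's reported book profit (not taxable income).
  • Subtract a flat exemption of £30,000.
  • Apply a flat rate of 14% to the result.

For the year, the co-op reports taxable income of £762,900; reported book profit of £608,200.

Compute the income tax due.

£110,905

Regular tax:
  £156,000 × 6% = £9,360
  £386,000 × 12% = £46,320
  £220,900 × 25% = £55,225
  → £110,905

Tentative minimum tax:
  Base (reported book profit): £608,200
  Less exemption £30,000 → base £578,200
  £578,200 × 14% = £80,948

£110,905 > £80,948, so the regular tax governs.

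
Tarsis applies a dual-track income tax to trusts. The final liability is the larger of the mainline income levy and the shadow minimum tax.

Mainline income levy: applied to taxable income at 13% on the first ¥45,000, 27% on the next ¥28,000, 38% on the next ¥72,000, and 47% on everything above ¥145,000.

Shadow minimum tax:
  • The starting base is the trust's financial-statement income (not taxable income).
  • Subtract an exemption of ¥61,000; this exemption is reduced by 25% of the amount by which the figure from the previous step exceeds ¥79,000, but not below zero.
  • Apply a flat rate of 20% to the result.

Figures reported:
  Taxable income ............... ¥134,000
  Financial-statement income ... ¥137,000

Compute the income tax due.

Shadow minimum tax:
  Base (financial-statement income): ¥137,000
  Exemption: ¥61,000 − 25% × (¥137,000 − ¥79,000) = ¥61,000 − ¥14,500 = ¥46,500
  Base: ¥137,000 − ¥46,500 = ¥90,500
  ¥90,500 × 20% = ¥18,100

Mainline income levy:
  ¥45,000 × 13% = ¥5,850
  ¥28,000 × 27% = ¥7,560
  ¥61,000 × 38% = ¥23,180
  → ¥36,590

¥36,590 > ¥18,100, so the mainline income levy governs.

¥36,590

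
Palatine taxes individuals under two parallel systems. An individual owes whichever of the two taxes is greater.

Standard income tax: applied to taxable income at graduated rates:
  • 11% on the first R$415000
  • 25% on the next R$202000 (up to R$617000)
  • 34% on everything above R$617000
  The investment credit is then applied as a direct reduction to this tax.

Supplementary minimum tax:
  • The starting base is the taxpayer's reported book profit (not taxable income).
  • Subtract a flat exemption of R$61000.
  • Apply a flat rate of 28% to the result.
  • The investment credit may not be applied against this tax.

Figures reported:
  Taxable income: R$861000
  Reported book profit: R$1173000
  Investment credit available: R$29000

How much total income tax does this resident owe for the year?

Standard income tax:
  R$415000 × 11% = R$45650
  R$202000 × 25% = R$50500
  R$244000 × 34% = R$82960
  → R$179110
  Less investment credit R$29000 → R$150110

Supplementary minimum tax:
  Base (reported book profit): R$1173000
  Less exemption R$61000 → base R$1112000
  R$1112000 × 28% = R$311360

R$311360 > R$150110, so the supplementary minimum tax is the binding amount.

R$311360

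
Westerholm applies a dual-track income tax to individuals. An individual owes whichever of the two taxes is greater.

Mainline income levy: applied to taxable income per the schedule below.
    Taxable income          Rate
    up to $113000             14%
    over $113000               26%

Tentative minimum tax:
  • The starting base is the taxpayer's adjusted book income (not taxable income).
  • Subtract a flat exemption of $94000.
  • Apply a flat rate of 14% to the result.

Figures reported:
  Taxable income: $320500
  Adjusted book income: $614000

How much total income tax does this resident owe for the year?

$72800

Mainline income levy:
  $113000 × 14% = $15820
  $207500 × 26% = $53950
  → $69770

Tentative minimum tax:
  Base (adjusted book income): $614000
  Less exemption $94000 → base $520000
  $520000 × 14% = $72800

$72800 > $69770, so the tentative minimum tax is the binding amount.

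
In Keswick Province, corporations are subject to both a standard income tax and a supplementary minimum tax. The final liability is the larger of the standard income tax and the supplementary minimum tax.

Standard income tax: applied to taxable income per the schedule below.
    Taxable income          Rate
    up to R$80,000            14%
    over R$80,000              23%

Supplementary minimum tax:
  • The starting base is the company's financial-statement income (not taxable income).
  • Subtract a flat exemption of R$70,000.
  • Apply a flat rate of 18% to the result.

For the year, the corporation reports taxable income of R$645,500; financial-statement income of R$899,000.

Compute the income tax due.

R$149,220

Standard income tax:
  R$80,000 × 14% = R$11,200
  R$565,500 × 23% = R$130,065
  → R$141,265

Supplementary minimum tax:
  Base (financial-statement income): R$899,000
  Less exemption R$70,000 → base R$829,000
  R$829,000 × 18% = R$149,220

R$149,220 > R$141,265, so the supplementary minimum tax is the binding amount.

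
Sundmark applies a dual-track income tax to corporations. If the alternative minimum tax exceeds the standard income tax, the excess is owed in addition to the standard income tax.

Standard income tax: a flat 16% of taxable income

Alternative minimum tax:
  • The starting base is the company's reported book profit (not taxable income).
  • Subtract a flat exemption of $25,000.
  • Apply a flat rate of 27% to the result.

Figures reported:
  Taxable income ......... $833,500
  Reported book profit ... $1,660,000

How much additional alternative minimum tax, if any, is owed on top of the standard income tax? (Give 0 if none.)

$308,090

Alternative minimum tax:
  Base (reported book profit): $1,660,000
  Less exemption $25,000 → base $1,635,000
  $1,635,000 × 27% = $441,450

Standard income tax:
  $833,500 × 16% = $133,360

Excess of alternative minimum tax over standard income tax: $441,450 − $133,360 = $308,090.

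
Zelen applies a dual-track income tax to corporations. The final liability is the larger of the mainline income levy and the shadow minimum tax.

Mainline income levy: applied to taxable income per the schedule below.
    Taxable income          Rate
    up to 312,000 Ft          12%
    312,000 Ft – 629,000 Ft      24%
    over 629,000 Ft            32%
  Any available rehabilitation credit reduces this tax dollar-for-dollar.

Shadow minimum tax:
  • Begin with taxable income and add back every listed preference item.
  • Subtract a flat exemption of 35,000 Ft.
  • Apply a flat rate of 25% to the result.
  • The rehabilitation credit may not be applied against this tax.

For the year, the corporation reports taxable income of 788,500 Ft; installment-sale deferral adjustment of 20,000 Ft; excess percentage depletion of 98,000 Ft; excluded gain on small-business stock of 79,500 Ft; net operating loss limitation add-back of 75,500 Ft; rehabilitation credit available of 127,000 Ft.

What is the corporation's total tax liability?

256,625 Ft

Mainline income levy:
  312,000 Ft × 12% = 37,440 Ft
  317,000 Ft × 24% = 76,080 Ft
  159,500 Ft × 32% = 51,040 Ft
  → 164,560 Ft
  Less rehabilitation credit 127,000 Ft → 37,560 Ft

Shadow minimum tax:
  Adjusted income: 788,500 Ft + 20,000 Ft + 98,000 Ft + 79,500 Ft + 75,500 Ft = 1,061,500 Ft
  Less exemption 35,000 Ft → base 1,026,500 Ft
  1,026,500 Ft × 25% = 256,625 Ft

256,625 Ft > 37,560 Ft, so the shadow minimum tax is the binding amount.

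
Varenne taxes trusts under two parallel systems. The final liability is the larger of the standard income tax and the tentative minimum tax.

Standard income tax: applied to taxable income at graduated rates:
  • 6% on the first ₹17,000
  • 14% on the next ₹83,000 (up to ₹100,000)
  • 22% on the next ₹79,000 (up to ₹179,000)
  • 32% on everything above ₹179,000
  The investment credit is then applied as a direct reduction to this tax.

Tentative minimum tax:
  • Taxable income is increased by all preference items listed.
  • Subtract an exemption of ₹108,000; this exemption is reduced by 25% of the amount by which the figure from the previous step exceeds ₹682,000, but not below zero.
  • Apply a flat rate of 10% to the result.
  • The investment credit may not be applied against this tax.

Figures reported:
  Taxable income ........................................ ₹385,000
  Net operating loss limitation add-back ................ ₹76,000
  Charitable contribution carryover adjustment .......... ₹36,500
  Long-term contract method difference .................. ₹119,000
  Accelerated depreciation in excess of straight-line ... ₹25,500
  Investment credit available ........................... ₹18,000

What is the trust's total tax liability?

Standard income tax:
  ₹17,000 × 6% = ₹1,020
  ₹83,000 × 14% = ₹11,620
  ₹79,000 × 22% = ₹17,380
  ₹206,000 × 32% = ₹65,920
  → ₹95,940
  Less investment credit ₹18,000 → ₹77,940

Tentative minimum tax:
  Adjusted income: ₹385,000 + ₹76,000 + ₹36,500 + ₹119,000 + ₹25,500 = ₹642,000
  Exemption: ₹642,000 ≤ ₹682,000, so full ₹108,000 applies
  Base: ₹642,000 − ₹108,000 = ₹534,000
  ₹534,000 × 10% = ₹53,400

₹77,940 > ₹53,400, so the standard income tax governs.

₹77,940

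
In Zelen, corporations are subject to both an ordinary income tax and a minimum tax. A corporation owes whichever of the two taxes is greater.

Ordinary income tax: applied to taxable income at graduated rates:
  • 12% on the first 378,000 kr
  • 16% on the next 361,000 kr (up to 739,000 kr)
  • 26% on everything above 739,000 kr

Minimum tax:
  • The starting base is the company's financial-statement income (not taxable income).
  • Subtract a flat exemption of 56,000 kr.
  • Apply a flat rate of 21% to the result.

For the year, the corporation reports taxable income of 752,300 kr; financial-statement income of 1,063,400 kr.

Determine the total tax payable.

Ordinary income tax:
  378,000 kr × 12% = 45,360 kr
  361,000 kr × 16% = 57,760 kr
  13,300 kr × 26% = 3,458 kr
  → 106,578 kr

Minimum tax:
  Base (financial-statement income): 1,063,400 kr
  Less exemption 56,000 kr → base 1,007,400 kr
  1,007,400 kr × 21% = 211,554 kr

211,554 kr > 106,578 kr, so the minimum tax is the binding amount.

211,554 kr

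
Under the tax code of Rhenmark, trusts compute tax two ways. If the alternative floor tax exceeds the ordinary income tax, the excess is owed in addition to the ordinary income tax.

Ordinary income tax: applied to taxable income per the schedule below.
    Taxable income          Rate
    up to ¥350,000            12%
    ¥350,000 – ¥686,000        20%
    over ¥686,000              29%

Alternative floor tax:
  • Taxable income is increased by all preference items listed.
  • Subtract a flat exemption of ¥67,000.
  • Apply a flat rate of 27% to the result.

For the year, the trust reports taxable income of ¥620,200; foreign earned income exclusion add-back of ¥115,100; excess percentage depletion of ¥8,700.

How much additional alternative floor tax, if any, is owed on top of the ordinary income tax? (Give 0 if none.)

¥86,750

Ordinary income tax:
  ¥350,000 × 12% = ¥42,000
  ¥270,200 × 20% = ¥54,040
  → ¥96,040

Alternative floor tax:
  Adjusted income: ¥620,200 + ¥115,100 + ¥8,700 = ¥744,000
  Less exemption ¥67,000 → base ¥677,000
  ¥677,000 × 27% = ¥182,790

Excess of alternative floor tax over ordinary income tax: ¥182,790 − ¥96,040 = ¥86,750.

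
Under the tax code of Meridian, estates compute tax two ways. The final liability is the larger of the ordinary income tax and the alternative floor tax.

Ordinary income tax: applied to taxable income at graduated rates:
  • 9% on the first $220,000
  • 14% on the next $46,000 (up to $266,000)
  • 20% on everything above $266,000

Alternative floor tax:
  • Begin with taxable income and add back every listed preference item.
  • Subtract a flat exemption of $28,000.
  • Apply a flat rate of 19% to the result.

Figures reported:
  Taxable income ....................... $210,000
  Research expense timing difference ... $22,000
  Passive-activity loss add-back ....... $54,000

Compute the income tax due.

Ordinary income tax:
  $210,000 × 9% = $18,900

Alternative floor tax:
  Adjusted income: $210,000 + $22,000 + $54,000 = $286,000
  Less exemption $28,000 → base $258,000
  $258,000 × 19% = $49,020

$49,020 > $18,900, so the alternative floor tax is the binding amount.

$49,020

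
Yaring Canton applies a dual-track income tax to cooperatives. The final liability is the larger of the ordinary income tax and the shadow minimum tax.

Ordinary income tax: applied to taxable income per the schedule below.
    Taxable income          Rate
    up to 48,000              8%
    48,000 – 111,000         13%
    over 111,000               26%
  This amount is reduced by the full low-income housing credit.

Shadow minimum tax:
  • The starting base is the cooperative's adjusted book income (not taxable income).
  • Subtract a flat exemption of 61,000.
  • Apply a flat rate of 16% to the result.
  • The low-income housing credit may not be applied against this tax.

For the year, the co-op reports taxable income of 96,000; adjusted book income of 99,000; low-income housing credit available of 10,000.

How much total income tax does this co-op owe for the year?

6,080

Ordinary income tax:
  48,000 × 8% = 3,840
  48,000 × 13% = 6,240
  → 10,080
  Less low-income housing credit 10,000 → 80

Shadow minimum tax:
  Base (adjusted book income): 99,000
  Less exemption 61,000 → base 38,000
  38,000 × 16% = 6,080

6,080 > 80, so the shadow minimum tax is the binding amount.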